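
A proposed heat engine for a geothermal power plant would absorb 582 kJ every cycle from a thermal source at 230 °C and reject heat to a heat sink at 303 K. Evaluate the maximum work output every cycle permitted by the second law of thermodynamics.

W_max ≈ 232 kJ

T_H = 230 °C → 230 + 273.15 = 503.15 K.
The second-law ceiling is the Carnot efficiency, η_max = 1 − T_C/T_H = 1 − 303.00/503.15 = 0.3978.
W_max = η_max · Q_H = 0.3978 × 582 = 232 kJ.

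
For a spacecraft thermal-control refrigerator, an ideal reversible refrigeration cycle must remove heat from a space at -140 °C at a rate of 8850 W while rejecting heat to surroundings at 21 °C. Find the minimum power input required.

T_H = 21 °C → 21 + 273.15 = 294.15 K.
T_C = -140 °C → -140 + 273.15 = 133.15 K.
Carnot COP: COP_R = T_C/(T_H − T_C) = 133.15/161.00 = 0.8270.
W = Q_C/COP_R = 8850/0.8270 = 10700 W.

Ẇ_in ≈ 10700 W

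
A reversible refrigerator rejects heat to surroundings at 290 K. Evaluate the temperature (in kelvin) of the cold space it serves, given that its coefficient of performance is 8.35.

COP_R = T_C/(T_H − T_C) ⇒ T_C = T_H·COP_R/(1 + COP_R) = 290.00 × 8.35/(1 + 8.35) = 259 K.

T_C ≈ 259 K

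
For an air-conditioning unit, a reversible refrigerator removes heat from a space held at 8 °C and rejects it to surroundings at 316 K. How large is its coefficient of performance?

T_C = 8 °C → 8 + 273.15 = 281.15 K.
For a reversible refrigerator, COP_R = T_C/(T_H − T_C) = 281.15/(316.00 − 281.15) = 8.067.

COP_R ≈ 8.067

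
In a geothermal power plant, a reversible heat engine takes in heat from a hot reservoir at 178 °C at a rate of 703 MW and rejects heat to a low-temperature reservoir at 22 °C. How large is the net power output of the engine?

T_H = 178 °C → 178 + 273.15 = 451.15 K.
T_C = 22 °C → 22 + 273.15 = 295.15 K.
Carnot efficiency: η = 1 − T_C/T_H = 1 − 295.15/451.15 = 0.3458.
W = η·Q_H = 0.3458 × 703 = 243 MW.

Ẇ ≈ 243 MW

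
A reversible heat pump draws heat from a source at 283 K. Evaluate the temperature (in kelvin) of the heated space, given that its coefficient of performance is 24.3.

T_H ≈ 295.1 K

COP_HP = T_H/(T_H − T_C) ⇒ T_H = T_C·COP_HP/(COP_HP − 1) = 283.00 × 24.3/(24.3 − 1) = 295.1 K.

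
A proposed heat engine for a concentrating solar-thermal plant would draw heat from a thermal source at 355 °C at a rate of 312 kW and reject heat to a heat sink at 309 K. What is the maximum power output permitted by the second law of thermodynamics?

Ẇ_max ≈ 159 kW

T_H = 355 °C → 355 + 273.15 = 628.15 K.
The upper bound on efficiency is η_max = 1 − T_C/T_H = 1 − 309.00/628.15 = 0.5081.
W_max = η_max · Q_H = 0.5081 × 312 = 159 kW.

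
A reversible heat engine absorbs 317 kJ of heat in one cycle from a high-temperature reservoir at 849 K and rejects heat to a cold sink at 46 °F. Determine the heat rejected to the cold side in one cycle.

T_C = 46 °F → (46 − 32) × 5/9 = 7.78 °C = 280.93 K.
η_rev = 1 − T_C/T_H = 1 − 280.93/849.00 = 0.6691.
For a reversible cycle Q_C/Q_H = T_C/T_H, so Q_C = 317 × 280.93/849.00 = 105 kJ.

Q_C ≈ 105 kJ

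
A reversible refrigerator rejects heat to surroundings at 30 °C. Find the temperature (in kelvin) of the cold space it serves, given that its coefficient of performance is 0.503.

T_H = 30 °C → 30 + 273.15 = 303.15 K.
COP_R = T_C/(T_H − T_C) ⇒ T_C = T_H·COP_R/(1 + COP_R) = 303.15 × 0.503/(1 + 0.503) = 101.5 K.

T_C ≈ 101.5 K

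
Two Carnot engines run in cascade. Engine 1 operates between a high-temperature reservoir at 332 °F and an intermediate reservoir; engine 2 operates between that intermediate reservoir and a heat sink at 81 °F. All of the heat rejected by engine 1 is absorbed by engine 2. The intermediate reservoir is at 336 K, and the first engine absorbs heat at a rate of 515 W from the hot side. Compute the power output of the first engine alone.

Ẇ₁ ≈ 122 W

T_H = 332 °F → (332 − 32) × 5/9 = 166.67 °C = 439.82 K.
T_C = 81 °F → (81 − 32) × 5/9 = 27.22 °C = 300.37 K.
First-stage efficiency η₁ = 1 − T_m/T_H = 1 − 336.00/439.82 = 0.2360.
W₁ = η₁·Q_H = 0.2360 × 515 = 122 W.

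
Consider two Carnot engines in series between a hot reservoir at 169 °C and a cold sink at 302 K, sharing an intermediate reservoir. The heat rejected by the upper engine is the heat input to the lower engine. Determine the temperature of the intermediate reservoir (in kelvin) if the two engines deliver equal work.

T_m ≈ 372 K

T_H = 169 °C → 169 + 273.15 = 442.15 K.
For reversible stages Q_m = Q_H·(T_m/T_H). Setting W₁ = Q_H(1 − T_m/T_H) equal to W₂ = Q_m(1 − T_C/T_m) = Q_H·(T_m − T_C)/T_H gives T_H − T_m = T_m − T_C, so T_m = (T_H + T_C)/2 = (442.15 + 302.00)/2 = 372 K.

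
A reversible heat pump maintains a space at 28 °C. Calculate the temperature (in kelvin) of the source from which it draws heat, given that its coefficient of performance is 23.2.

T_C ≈ 288 K

T_H = 28 °C → 28 + 273.15 = 301.15 K.
COP_HP = T_H/(T_H − T_C) ⇒ T_C = T_H·(COP_HP − 1)/COP_HP = 301.15 × (23.2 − 1)/23.2 = 288 K.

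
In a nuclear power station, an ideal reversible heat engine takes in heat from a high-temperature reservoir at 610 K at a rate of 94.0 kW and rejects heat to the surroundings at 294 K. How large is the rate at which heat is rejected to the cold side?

Q̇_C ≈ 45.30 kW

η_rev = 1 − T_C/T_H = 1 − 294.00/610.00 = 0.5180.
For a reversible cycle Q_C/Q_H = T_C/T_H, so Q_C = 94.0 × 294.00/610.00 = 45.30 kW.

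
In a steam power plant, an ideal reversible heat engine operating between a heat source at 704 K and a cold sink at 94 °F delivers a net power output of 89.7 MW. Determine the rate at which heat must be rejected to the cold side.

Q̇_C ≈ 69.60 MW

T_C = 94 °F → (94 − 32) × 5/9 = 34.44 °C = 307.59 K.
Since the cycle is reversible, η = 1 − T_C/T_H = 1 − 307.59/704.00 = 0.5631.
Since Q_C/Q_H = T_C/T_H and Q_H = W/η, Q_C = W·T_C/(T_H − T_C) = 89.7 × 307.59/396.41 = 69.60 MW.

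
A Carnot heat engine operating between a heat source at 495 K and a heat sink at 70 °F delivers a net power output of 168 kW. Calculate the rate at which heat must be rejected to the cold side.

Q̇_C ≈ 246.3 kW

T_C = 70 °F → (70 − 32) × 5/9 = 21.11 °C = 294.26 K.
For a reversible engine, η = 1 − T_C/T_H = 1 − 294.26/495.00 = 0.4055.
Since Q_C/Q_H = T_C/T_H and Q_H = W/η, Q_C = W·T_C/(T_H − T_C) = 168 × 294.26/200.74 = 246.3 kW.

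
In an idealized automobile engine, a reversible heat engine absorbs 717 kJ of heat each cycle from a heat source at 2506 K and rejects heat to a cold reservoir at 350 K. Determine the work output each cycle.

W ≈ 617 kJ

For a reversible engine, η = 1 − T_C/T_H = 1 − 350.00/2506.00 = 0.8603.
W = η·Q_H = 0.8603 × 717 = 617 kJ.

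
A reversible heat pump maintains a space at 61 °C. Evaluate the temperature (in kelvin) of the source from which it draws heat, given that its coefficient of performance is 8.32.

T_H = 61 °C → 61 + 273.15 = 334.15 K.
COP_HP = T_H/(T_H − T_C) ⇒ T_C = T_H·(COP_HP − 1)/COP_HP = 334.15 × (8.32 − 1)/8.32 = 294.0 K.

T_C ≈ 294.0 K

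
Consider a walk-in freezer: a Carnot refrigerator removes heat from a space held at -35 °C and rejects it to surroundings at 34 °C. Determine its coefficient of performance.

T_H = 34 °C → 34 + 273.15 = 307.15 K.
T_C = -35 °C → -35 + 273.15 = 238.15 K.
COP_R = T_C/(T_H − T_C) = 238.15/(307.15 − 238.15) = 3.45.

COP_R ≈ 3.45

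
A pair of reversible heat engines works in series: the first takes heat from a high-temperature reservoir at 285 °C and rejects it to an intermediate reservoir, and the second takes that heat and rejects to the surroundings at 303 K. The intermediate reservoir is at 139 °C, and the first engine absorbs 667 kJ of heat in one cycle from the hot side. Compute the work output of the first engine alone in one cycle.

W₁ ≈ 174 kJ

T_H = 285 °C → 285 + 273.15 = 558.15 K.
T_m = 139 °C → 139 + 273.15 = 412.15 K.
First-stage efficiency η₁ = 1 − T_m/T_H = 1 − 412.15/558.15 = 0.2616.
W₁ = η₁·Q_H = 0.2616 × 667 = 174 kJ.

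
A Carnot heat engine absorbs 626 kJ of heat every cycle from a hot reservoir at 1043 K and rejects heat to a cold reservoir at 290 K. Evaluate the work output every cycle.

W ≈ 451.9 kJ

Since the cycle is reversible, η = 1 − T_C/T_H = 1 − 290.00/1043.00 = 0.7220.
W = η·Q_H = 0.7220 × 626 = 451.9 kJ.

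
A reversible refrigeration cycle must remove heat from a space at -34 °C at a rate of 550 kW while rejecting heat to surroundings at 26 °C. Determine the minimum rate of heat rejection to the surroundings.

Q̇_H ≈ 688 kW

T_H = 26 °C → 26 + 273.15 = 299.15 K.
T_C = -34 °C → -34 + 273.15 = 239.15 K.
For a reversible cycle Q_H/Q_C = T_H/T_C, so Q_H = Q_C·T_H/T_C = 550 × 299.15/239.15 = 688 kW.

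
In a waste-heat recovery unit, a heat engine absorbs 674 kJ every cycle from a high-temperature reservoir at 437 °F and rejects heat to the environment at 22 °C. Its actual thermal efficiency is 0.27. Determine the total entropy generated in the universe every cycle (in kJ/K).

ΔS_univ ≈ 0.314 kJ/K

T_H = 437 °F → (437 − 32) × 5/9 = 225.00 °C = 498.15 K.
T_C = 22 °C → 22 + 273.15 = 295.15 K.
W = η·Q_H = 0.27 × 674 = 182.0 kJ, so Q_C = Q_H − W = 492.0 kJ.
The hot reservoir loses entropy Q_H/T_H = 674/498.15 = 1.353 kJ/K; the cold reservoir gains Q_C/T_C = 492.0/295.15 = 1.667 kJ/K.
ΔS_univ = −Q_H/T_H + Q_C/T_C = 0.314 kJ/K (> 0, since η = 0.27 < η_Carnot = 0.408).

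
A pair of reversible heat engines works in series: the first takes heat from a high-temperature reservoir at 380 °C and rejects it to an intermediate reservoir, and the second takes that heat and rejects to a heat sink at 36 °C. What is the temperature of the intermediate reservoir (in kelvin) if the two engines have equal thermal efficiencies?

T_H = 380 °C → 380 + 273.15 = 653.15 K.
T_C = 36 °C → 36 + 273.15 = 309.15 K.
Equal efficiencies require 1 − T_m/T_H = 1 − T_C/T_m, i.e. T_m/T_H = T_C/T_m, so T_m = √(T_H·T_C) = √(653.15 × 309.15) = 449.4 K.

T_m ≈ 449.4 K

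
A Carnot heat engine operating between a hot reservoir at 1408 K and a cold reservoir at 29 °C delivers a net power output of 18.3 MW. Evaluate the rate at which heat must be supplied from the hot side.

T_C = 29 °C → 29 + 273.15 = 302.15 K.
Since the cycle is reversible, η = 1 − T_C/T_H = 1 − 302.15/1408.00 = 0.7854.
Q_H = W/η = 18.3/0.7854 = 23.3 MW.

Q̇_H ≈ 23.3 MW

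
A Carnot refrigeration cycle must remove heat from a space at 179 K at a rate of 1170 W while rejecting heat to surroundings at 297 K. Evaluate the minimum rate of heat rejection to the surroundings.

Q̇_H ≈ 1941 W

For a reversible cycle Q_H/Q_C = T_H/T_C, so Q_H = Q_C·T_H/T_C = 1170 × 297.00/179.00 = 1941 W.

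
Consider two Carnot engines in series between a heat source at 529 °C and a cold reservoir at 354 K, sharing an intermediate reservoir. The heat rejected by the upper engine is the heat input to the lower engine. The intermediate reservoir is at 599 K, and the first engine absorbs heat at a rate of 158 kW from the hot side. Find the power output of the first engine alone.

T_H = 529 °C → 529 + 273.15 = 802.15 K.
First-stage efficiency η₁ = 1 − T_m/T_H = 1 − 599.00/802.15 = 0.2533.
W₁ = η₁·Q_H = 0.2533 × 158 = 40.0 kW.

Ẇ₁ ≈ 40.0 kW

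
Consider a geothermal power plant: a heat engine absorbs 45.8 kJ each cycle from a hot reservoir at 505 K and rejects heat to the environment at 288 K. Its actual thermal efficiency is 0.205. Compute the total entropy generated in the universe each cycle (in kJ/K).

ΔS_univ ≈ 0.0357 kJ/K

W = η·Q_H = 0.205 × 45.8 = 9.389 kJ, so Q_C = Q_H − W = 36.41 kJ.
The hot reservoir loses entropy Q_H/T_H = 45.8/505.00 = 0.09069 kJ/K; the cold reservoir gains Q_C/T_C = 36.41/288.00 = 0.1264 kJ/K.
ΔS_univ = −Q_H/T_H + Q_C/T_C = 0.0357 kJ/K (> 0, since η = 0.205 < η_Carnot = 0.430).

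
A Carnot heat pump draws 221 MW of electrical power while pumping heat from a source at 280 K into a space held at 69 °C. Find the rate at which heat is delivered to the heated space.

T_H = 69 °C → 69 + 273.15 = 342.15 K.
The Carnot heat-pump COP is COP_HP = T_H/(T_H − T_C) = 342.15/62.15 = 5.5052.
Q_H = COP_HP · W = 5.5052 × 221 = 1220 MW.

Q̇_H ≈ 1220 MW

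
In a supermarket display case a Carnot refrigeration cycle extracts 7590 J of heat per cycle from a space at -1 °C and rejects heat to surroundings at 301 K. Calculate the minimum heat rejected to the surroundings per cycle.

Q_H ≈ 8395 J

T_C = -1 °C → -1 + 273.15 = 272.15 K.
For a reversible cycle Q_H/Q_C = T_H/T_C, so Q_H = Q_C·T_H/T_C = 7590 × 301.00/272.15 = 8395 J.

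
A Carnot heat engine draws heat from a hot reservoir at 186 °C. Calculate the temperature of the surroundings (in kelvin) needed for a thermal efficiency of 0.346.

T_H = 186 °C → 186 + 273.15 = 459.15 K.
From η = 1 − T_C/T_H, T_C = T_H·(1 − η) = 459.15 × (1 − 0.346) = 300 K.

T_C ≈ 300 K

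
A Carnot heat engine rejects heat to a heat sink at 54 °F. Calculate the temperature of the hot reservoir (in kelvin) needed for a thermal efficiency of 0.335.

T_C = 54 °F → (54 − 32) × 5/9 = 12.22 °C = 285.37 K.
From η = 1 − T_C/T_H, solving for T_H gives T_H = T_C/(1 − η) = 285.37/(1 − 0.335) = 429 K.

T_H ≈ 429 K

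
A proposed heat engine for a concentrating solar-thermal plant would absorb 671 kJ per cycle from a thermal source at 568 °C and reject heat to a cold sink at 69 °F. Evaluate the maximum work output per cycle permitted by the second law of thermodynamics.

T_H = 568 °C → 568 + 273.15 = 841.15 K.
T_C = 69 °F → (69 − 32) × 5/9 = 20.56 °C = 293.71 K.
No engine can exceed the Carnot limit: η_max = 1 − T_C/T_H = 1 − 293.71/841.15 = 0.6508.
W_max = η_max · Q_H = 0.6508 × 671 = 437 kJ.

W_max ≈ 437 kJ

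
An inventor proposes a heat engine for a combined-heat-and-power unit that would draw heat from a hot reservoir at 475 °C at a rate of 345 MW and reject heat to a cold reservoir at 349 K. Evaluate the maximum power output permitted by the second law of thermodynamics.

T_H = 475 °C → 475 + 273.15 = 748.15 K.
The upper bound on efficiency is η_max = 1 − T_C/T_H = 1 − 349.00/748.15 = 0.5335.
W_max = η_max · Q_H = 0.5335 × 345 = 184 MW.

Ẇ_max ≈ 184 MW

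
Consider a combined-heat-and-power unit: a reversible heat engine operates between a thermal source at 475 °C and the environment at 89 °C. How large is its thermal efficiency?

η ≈ 0.516

T_H = 475 °C → 475 + 273.15 = 748.15 K.
T_C = 89 °C → 89 + 273.15 = 362.15 K.
η_rev = 1 − T_C/T_H = 1 − 362.15/748.15 = 0.516.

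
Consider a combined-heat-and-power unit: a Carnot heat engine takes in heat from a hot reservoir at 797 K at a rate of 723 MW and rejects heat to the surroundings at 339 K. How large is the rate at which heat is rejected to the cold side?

Q̇_C ≈ 308 MW

The Carnot efficiency is η = 1 − T_C/T_H = 1 − 339.00/797.00 = 0.5747.
For a reversible cycle Q_C/Q_H = T_C/T_H, so Q_C = 723 × 339.00/797.00 = 308 MW.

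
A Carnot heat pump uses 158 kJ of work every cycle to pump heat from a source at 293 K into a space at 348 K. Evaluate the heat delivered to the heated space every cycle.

Q_H ≈ 999.7 kJ

Reversible heating COP: COP_HP = T_H/(T_H − T_C) = 348.00/55.00 = 6.3273.
Q_H = COP_HP · W = 6.3273 × 158 = 999.7 kJ.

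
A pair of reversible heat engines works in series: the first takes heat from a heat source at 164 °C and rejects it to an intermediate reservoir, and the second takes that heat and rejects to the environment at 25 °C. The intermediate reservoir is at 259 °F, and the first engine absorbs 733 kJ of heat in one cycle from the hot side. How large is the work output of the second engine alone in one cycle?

W₂ ≈ 170 kJ

T_H = 164 °C → 164 + 273.15 = 437.15 K.
T_C = 25 °C → 25 + 273.15 = 298.15 K.
T_m = 259 °F → (259 − 32) × 5/9 = 126.11 °C = 399.26 K.
Heat entering the second stage: Q_m = Q_H·(T_m/T_H) = 733 × 399.26/437.15 = 669 kJ.
Second-stage efficiency η₂ = 1 − T_C/T_m = 1 − 298.15/399.26 = 0.2532, so W₂ = η₂·Q_m = 170 kJ.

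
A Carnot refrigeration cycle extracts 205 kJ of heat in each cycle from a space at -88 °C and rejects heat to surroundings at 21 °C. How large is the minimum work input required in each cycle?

T_H = 21 °C → 21 + 273.15 = 294.15 K.
T_C = -88 °C → -88 + 273.15 = 185.15 K.
For a reversible refrigerator, COP_R = T_C/(T_H − T_C) = 185.15/109.00 = 1.6986.
W = Q_C/COP_R = 205/1.6986 = 121 kJ.

W_in ≈ 121 kJ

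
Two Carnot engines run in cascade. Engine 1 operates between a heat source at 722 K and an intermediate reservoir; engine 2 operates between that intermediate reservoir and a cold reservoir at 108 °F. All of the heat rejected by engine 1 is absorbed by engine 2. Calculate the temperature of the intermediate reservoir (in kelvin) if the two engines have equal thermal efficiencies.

T_m ≈ 477 K

T_C = 108 °F → (108 − 32) × 5/9 = 42.22 °C = 315.37 K.
Equal efficiencies require 1 − T_m/T_H = 1 − T_C/T_m, i.e. T_m/T_H = T_C/T_m, so T_m = √(T_H·T_C) = √(722.00 × 315.37) = 477 K.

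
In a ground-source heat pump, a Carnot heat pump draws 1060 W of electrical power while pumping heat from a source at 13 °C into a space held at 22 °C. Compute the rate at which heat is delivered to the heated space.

T_H = 22 °C → 22 + 273.15 = 295.15 K.
T_C = 13 °C → 13 + 273.15 = 286.15 K.
For a reversible heat pump, COP_HP = T_H/(T_H − T_C) = 295.15/9.00 = 32.7944.
Q_H = COP_HP · W = 32.7944 × 1060 = 34760 W.

Q̇_H ≈ 34760 W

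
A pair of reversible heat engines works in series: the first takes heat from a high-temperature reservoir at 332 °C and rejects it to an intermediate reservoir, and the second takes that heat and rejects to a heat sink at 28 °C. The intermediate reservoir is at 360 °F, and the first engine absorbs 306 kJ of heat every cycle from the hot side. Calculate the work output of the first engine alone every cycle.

T_H = 332 °C → 332 + 273.15 = 605.15 K.
T_C = 28 °C → 28 + 273.15 = 301.15 K.
T_m = 360 °F → (360 − 32) × 5/9 = 182.22 °C = 455.37 K.
First-stage efficiency η₁ = 1 − T_m/T_H = 1 − 455.37/605.15 = 0.2475.
W₁ = η₁·Q_H = 0.2475 × 306 = 75.7 kJ.

W₁ ≈ 75.7 kJ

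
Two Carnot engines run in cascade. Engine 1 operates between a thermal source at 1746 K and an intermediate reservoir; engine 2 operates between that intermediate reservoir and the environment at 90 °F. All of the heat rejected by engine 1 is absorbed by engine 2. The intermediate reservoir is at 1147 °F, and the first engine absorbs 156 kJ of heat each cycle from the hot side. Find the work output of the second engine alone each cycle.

W₂ ≈ 52.5 kJ

T_C = 90 °F → (90 − 32) × 5/9 = 32.22 °C = 305.37 K.
T_m = 1147 °F → (1147 − 32) × 5/9 = 619.44 °C = 892.59 K.
Heat entering the second stage: Q_m = Q_H·(T_m/T_H) = 156 × 892.59/1746.00 = 79.8 kJ.
Second-stage efficiency η₂ = 1 − T_C/T_m = 1 − 305.37/892.59 = 0.6579, so W₂ = η₂·Q_m = 52.5 kJ.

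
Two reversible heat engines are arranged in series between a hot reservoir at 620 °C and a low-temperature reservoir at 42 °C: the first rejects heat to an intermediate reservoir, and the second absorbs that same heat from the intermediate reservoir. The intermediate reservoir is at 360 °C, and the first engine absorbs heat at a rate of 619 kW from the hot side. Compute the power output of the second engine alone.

Ẇ₂ ≈ 220 kW

T_H = 620 °C → 620 + 273.15 = 893.15 K.
T_C = 42 °C → 42 + 273.15 = 315.15 K.
T_m = 360 °C → 360 + 273.15 = 633.15 K.
Heat entering the second stage: Q_m = Q_H·(T_m/T_H) = 619 × 633.15/893.15 = 439 kW.
Second-stage efficiency η₂ = 1 − T_C/T_m = 1 − 315.15/633.15 = 0.5023, so W₂ = η₂·Q_m = 220 kW.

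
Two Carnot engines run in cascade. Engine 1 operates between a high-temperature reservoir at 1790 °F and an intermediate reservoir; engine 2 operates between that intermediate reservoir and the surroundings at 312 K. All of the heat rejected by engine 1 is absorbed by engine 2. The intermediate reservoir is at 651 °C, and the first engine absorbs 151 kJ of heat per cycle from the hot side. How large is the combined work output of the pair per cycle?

T_H = 1790 °F → (1790 − 32) × 5/9 = 976.67 °C = 1249.82 K.
Two reversible stages in series are equivalent to a single Carnot engine between T_H and T_C, so η_total = 1 − T_C/T_H = 1 − 312.00/1249.82 = 0.7504.
W_total = η_total · Q_H = 0.7504 × 151 = 113.3 kJ.

W_total ≈ 113.3 kJ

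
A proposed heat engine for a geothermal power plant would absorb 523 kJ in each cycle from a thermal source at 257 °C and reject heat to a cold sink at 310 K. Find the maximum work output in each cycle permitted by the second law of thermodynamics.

W_max ≈ 217.2 kJ

T_H = 257 °C → 257 + 273.15 = 530.15 K.
By the Carnot theorem, η_max = 1 − T_C/T_H = 1 − 310.00/530.15 = 0.4153.
W_max = η_max · Q_H = 0.4153 × 523 = 217.2 kJ.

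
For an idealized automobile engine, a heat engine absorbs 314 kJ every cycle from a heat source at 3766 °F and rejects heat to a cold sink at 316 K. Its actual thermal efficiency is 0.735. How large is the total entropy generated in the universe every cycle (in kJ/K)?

ΔS_univ ≈ 0.130 kJ/K

T_H = 3766 °F → (3766 − 32) × 5/9 = 2074.44 °C = 2347.59 K.
W = η·Q_H = 0.735 × 314 = 230.8 kJ, so Q_C = Q_H − W = 83.21 kJ.
Entropy balance on the reservoirs: −Q_H/T_H = -0.1338 kJ/K, +Q_C/T_C = 0.2633 kJ/K.
ΔS_univ = −Q_H/T_H + Q_C/T_C = 0.130 kJ/K (> 0, since η = 0.735 < η_Carnot = 0.865).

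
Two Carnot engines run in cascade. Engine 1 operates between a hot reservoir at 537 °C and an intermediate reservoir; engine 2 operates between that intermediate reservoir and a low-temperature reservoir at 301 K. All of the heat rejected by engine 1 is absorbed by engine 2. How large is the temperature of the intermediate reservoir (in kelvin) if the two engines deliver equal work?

T_H = 537 °C → 537 + 273.15 = 810.15 K.
For reversible stages Q_m = Q_H·(T_m/T_H). Setting W₁ = Q_H(1 − T_m/T_H) equal to W₂ = Q_m(1 − T_C/T_m) = Q_H·(T_m − T_C)/T_H gives T_H − T_m = T_m − T_C, so T_m = (T_H + T_C)/2 = (810.15 + 301.00)/2 = 556 K.

T_m ≈ 556 K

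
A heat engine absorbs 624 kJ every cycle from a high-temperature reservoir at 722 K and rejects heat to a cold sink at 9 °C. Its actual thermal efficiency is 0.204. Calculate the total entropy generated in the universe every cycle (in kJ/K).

T_C = 9 °C → 9 + 273.15 = 282.15 K.
W = η·Q_H = 0.204 × 624 = 127.3 kJ, so Q_C = Q_H − W = 496.7 kJ.
Reservoir entropy changes: ΔS_H = −Q_H/T_H = −624/722.00 = -0.8643 kJ/K and ΔS_C = +Q_C/T_C = 496.7/282.15 = 1.760 kJ/K.
ΔS_univ = −Q_H/T_H + Q_C/T_C = 0.8962 kJ/K (> 0, since η = 0.204 < η_Carnot = 0.609).

ΔS_univ ≈ 0.8962 kJ/K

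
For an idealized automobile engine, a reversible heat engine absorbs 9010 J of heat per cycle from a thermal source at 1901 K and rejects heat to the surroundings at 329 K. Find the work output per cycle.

Since the cycle is reversible, η = 1 − T_C/T_H = 1 − 329.00/1901.00 = 0.8269.
W = η·Q_H = 0.8269 × 9010 = 7450 J.

W ≈ 7450 J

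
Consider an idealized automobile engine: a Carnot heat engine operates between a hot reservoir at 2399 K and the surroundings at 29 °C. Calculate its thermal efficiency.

T_C = 29 °C → 29 + 273.15 = 302.15 K.
Carnot efficiency: η = 1 − T_C/T_H = 1 − 302.15/2399.00 = 0.8741.

η ≈ 0.8741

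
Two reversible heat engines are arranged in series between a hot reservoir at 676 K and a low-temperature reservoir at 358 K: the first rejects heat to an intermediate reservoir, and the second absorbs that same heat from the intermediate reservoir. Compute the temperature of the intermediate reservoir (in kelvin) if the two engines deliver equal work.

T_m ≈ 517 K

For reversible stages Q_m = Q_H·(T_m/T_H). Setting W₁ = Q_H(1 − T_m/T_H) equal to W₂ = Q_m(1 − T_C/T_m) = Q_H·(T_m − T_C)/T_H gives T_H − T_m = T_m − T_C, so T_m = (T_H + T_C)/2 = (676.00 + 358.00)/2 = 517 K.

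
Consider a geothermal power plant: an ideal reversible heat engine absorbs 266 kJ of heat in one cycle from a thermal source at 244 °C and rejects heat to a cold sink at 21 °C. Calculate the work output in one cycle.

T_H = 244 °C → 244 + 273.15 = 517.15 K.
T_C = 21 °C → 21 + 273.15 = 294.15 K.
The Carnot efficiency is η = 1 − T_C/T_H = 1 − 294.15/517.15 = 0.4312.
W = η·Q_H = 0.4312 × 266 = 115 kJ.

W ≈ 115 kJ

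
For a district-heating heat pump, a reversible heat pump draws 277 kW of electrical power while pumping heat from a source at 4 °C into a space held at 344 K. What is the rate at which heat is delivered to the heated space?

T_C = 4 °C → 4 + 273.15 = 277.15 K.
For a reversible heat pump, COP_HP = T_H/(T_H − T_C) = 344.00/66.85 = 5.1458.
Q_H = COP_HP · W = 5.1458 × 277 = 1430 kW.

Q̇_H ≈ 1430 kW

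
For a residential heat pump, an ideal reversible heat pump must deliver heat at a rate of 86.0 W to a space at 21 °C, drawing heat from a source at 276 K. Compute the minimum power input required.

T_H = 21 °C → 21 + 273.15 = 294.15 K.
For a reversible heat pump, COP_HP = T_H/(T_H − T_C) = 294.15/18.15 = 16.2066.
W = Q_H/COP_HP = 86.0/16.2066 = 5.306 W.

Ẇ_in ≈ 5.306 W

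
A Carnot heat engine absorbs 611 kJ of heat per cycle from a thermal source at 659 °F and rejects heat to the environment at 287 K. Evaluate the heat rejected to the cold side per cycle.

T_H = 659 °F → (659 − 32) × 5/9 = 348.33 °C = 621.48 K.
Carnot efficiency: η = 1 − T_C/T_H = 1 − 287.00/621.48 = 0.5382.
For a reversible cycle Q_C/Q_H = T_C/T_H, so Q_C = 611 × 287.00/621.48 = 282.2 kJ.

Q_C ≈ 282.2 kJ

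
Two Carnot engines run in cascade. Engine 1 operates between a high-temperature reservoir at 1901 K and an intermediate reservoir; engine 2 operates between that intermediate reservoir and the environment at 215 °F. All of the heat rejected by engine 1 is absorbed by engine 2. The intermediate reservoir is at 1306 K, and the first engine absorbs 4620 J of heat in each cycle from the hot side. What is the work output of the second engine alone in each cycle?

W₂ ≈ 2260 J

T_C = 215 °F → (215 − 32) × 5/9 = 101.67 °C = 374.82 K.
Heat entering the second stage: Q_m = Q_H·(T_m/T_H) = 4620 × 1306.00/1901.00 = 3170 J.
Second-stage efficiency η₂ = 1 − T_C/T_m = 1 − 374.82/1306.00 = 0.7130, so W₂ = η₂·Q_m = 2260 J.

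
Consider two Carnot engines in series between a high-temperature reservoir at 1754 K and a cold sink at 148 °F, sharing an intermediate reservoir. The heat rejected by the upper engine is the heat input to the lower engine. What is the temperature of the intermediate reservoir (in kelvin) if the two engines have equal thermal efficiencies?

T_C = 148 °F → (148 − 32) × 5/9 = 64.44 °C = 337.59 K.
Equal efficiencies require 1 − T_m/T_H = 1 − T_C/T_m, i.e. T_m/T_H = T_C/T_m, so T_m = √(T_H·T_C) = √(1754.00 × 337.59) = 769.5 K.

T_m ≈ 769.5 K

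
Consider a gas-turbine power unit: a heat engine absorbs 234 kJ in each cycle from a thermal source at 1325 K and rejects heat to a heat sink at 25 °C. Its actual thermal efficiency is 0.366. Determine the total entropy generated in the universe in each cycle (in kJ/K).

ΔS_univ ≈ 0.321 kJ/K

T_C = 25 °C → 25 + 273.15 = 298.15 K.
W = η·Q_H = 0.366 × 234 = 85.64 kJ, so Q_C = Q_H − W = 148.4 kJ.
Entropy balance on the reservoirs: −Q_H/T_H = -0.1766 kJ/K, +Q_C/T_C = 0.4976 kJ/K.
ΔS_univ = −Q_H/T_H + Q_C/T_C = 0.321 kJ/K (> 0, since η = 0.366 < η_Carnot = 0.775).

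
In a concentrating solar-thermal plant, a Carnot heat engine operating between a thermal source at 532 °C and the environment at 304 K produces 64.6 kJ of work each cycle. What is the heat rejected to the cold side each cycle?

T_H = 532 °C → 532 + 273.15 = 805.15 K.
For a reversible engine, η = 1 − T_C/T_H = 1 − 304.00/805.15 = 0.6224.
Since Q_C/Q_H = T_C/T_H and Q_H = W/η, Q_C = W·T_C/(T_H − T_C) = 64.6 × 304.00/501.15 = 39.19 kJ.

Q_C ≈ 39.19 kJ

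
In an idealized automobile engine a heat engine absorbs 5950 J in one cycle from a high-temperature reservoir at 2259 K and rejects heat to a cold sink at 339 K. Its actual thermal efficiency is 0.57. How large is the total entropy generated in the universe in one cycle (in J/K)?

ΔS_univ ≈ 4.913 J/K

W = η·Q_H = 0.57 × 5950 = 3391 J, so Q_C = Q_H − W = 2559 J.
Entropy balance on the reservoirs: −Q_H/T_H = -2.634 J/K, +Q_C/T_C = 7.547 J/K.
ΔS_univ = −Q_H/T_H + Q_C/T_C = 4.913 J/K (> 0, since η = 0.57 < η_Carnot = 0.850).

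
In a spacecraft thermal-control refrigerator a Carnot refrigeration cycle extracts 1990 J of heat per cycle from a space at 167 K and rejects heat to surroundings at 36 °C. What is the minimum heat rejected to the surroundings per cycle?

Q_H ≈ 3684 J

T_H = 36 °C → 36 + 273.15 = 309.15 K.
For a reversible cycle Q_H/Q_C = T_H/T_C, so Q_H = Q_C·T_H/T_C = 1990 × 309.15/167.00 = 3684 J.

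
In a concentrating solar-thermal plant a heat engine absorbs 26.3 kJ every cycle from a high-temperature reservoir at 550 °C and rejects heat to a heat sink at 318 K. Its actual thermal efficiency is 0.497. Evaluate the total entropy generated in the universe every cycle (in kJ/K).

T_H = 550 °C → 550 + 273.15 = 823.15 K.
W = η·Q_H = 0.497 × 26.3 = 13.07 kJ, so Q_C = Q_H − W = 13.23 kJ.
Reservoir entropy changes: ΔS_H = −Q_H/T_H = −26.3/823.15 = -0.03195 kJ/K and ΔS_C = +Q_C/T_C = 13.23/318.00 = 0.04160 kJ/K.
ΔS_univ = −Q_H/T_H + Q_C/T_C = 0.00965 kJ/K (> 0, since η = 0.497 < η_Carnot = 0.614).

ΔS_univ ≈ 0.00965 kJ/K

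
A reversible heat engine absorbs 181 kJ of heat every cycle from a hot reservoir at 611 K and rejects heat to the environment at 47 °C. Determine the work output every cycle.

W ≈ 86.2 kJ

T_C = 47 °C → 47 + 273.15 = 320.15 K.
η_rev = 1 − T_C/T_H = 1 − 320.15/611.00 = 0.4760.
W = η·Q_H = 0.4760 × 181 = 86.2 kJ.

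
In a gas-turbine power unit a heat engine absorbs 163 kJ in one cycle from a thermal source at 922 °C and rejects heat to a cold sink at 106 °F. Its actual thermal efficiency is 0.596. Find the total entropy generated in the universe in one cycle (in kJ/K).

T_H = 922 °C → 922 + 273.15 = 1195.15 K.
T_C = 106 °F → (106 − 32) × 5/9 = 41.11 °C = 314.26 K.
W = η·Q_H = 0.596 × 163 = 97.15 kJ, so Q_C = Q_H − W = 65.85 kJ.
The hot reservoir loses entropy Q_H/T_H = 163/1195.15 = 0.1364 kJ/K; the cold reservoir gains Q_C/T_C = 65.85/314.26 = 0.2095 kJ/K.
ΔS_univ = −Q_H/T_H + Q_C/T_C = 0.0732 kJ/K (> 0, since η = 0.596 < η_Carnot = 0.737).

ΔS_univ ≈ 0.0732 kJ/K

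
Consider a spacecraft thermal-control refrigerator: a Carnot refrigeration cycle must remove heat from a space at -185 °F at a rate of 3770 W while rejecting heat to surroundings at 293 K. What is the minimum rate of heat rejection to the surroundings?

T_C = -185 °F → (-185 − 32) × 5/9 = -120.56 °C = 152.59 K.
For a reversible cycle Q_H/Q_C = T_H/T_C, so Q_H = Q_C·T_H/T_C = 3770 × 293.00/152.59 = 7240 W.

Q̇_H ≈ 7240 W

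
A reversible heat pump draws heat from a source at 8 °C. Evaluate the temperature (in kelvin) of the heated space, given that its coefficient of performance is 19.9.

T_C = 8 °C → 8 + 273.15 = 281.15 K.
COP_HP = T_H/(T_H − T_C) ⇒ T_H = T_C·COP_HP/(COP_HP − 1) = 281.15 × 19.9/(19.9 − 1) = 296 K.

T_H ≈ 296 K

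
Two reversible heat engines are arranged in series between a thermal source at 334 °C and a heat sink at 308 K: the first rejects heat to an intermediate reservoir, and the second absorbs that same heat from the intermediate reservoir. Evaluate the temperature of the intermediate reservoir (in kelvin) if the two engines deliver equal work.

T_m ≈ 458 K

T_H = 334 °C → 334 + 273.15 = 607.15 K.
For reversible stages Q_m = Q_H·(T_m/T_H). Setting W₁ = Q_H(1 − T_m/T_H) equal to W₂ = Q_m(1 − T_C/T_m) = Q_H·(T_m − T_C)/T_H gives T_H − T_m = T_m − T_C, so T_m = (T_H + T_C)/2 = (607.15 + 308.00)/2 = 458 K.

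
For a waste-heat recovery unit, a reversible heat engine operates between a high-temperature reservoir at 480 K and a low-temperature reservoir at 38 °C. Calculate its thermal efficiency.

η ≈ 0.3518

T_C = 38 °C → 38 + 273.15 = 311.15 K.
For a reversible engine, η = 1 − T_C/T_H = 1 − 311.15/480.00 = 0.3518.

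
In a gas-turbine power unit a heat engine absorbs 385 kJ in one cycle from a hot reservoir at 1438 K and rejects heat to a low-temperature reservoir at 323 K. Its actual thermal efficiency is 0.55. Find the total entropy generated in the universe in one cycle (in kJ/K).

ΔS_univ ≈ 0.269 kJ/K

W = η·Q_H = 0.55 × 385 = 211.8 kJ, so Q_C = Q_H − W = 173.2 kJ.
The hot reservoir loses entropy Q_H/T_H = 385/1438.00 = 0.2677 kJ/K; the cold reservoir gains Q_C/T_C = 173.2/323.00 = 0.5364 kJ/K.
ΔS_univ = −Q_H/T_H + Q_C/T_C = 0.269 kJ/K (> 0, since η = 0.55 < η_Carnot = 0.775).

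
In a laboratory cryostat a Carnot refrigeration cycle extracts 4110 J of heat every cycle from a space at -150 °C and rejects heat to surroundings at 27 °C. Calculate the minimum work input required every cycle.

T_H = 27 °C → 27 + 273.15 = 300.15 K.
T_C = -150 °C → -150 + 273.15 = 123.15 K.
COP_R = T_C/(T_H − T_C) = 123.15/177.00 = 0.6958.
W = Q_C/COP_R = 4110/0.6958 = 5910 J.

W_in ≈ 5910 J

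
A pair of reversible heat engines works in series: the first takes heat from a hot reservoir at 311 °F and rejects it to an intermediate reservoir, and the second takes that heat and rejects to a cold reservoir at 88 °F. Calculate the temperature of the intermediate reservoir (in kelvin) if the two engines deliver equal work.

T_m ≈ 366 K

T_H = 311 °F → (311 − 32) × 5/9 = 155.00 °C = 428.15 K.
T_C = 88 °F → (88 − 32) × 5/9 = 31.11 °C = 304.26 K.
For reversible stages Q_m = Q_H·(T_m/T_H). Setting W₁ = Q_H(1 − T_m/T_H) equal to W₂ = Q_m(1 − T_C/T_m) = Q_H·(T_m − T_C)/T_H gives T_H − T_m = T_m − T_C, so T_m = (T_H + T_C)/2 = (428.15 + 304.26)/2 = 366 K.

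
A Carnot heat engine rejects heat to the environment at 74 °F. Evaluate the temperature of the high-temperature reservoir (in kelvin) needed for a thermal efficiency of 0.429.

T_C = 74 °F → (74 − 32) × 5/9 = 23.33 °C = 296.48 K.
From η = 1 − T_C/T_H, solving for T_H gives T_H = T_C/(1 − η) = 296.48/(1 − 0.429) = 519.2 K.

T_H ≈ 519.2 K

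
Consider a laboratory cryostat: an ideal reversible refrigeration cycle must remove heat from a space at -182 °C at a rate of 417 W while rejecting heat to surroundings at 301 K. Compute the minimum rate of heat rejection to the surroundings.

Q̇_H ≈ 1380 W

T_C = -182 °C → -182 + 273.15 = 91.15 K.
For a reversible cycle Q_H/Q_C = T_H/T_C, so Q_H = Q_C·T_H/T_C = 417 × 301.00/91.15 = 1380 W.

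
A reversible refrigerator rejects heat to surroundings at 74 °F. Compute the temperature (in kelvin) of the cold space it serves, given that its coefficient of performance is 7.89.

T_C ≈ 263 K

T_H = 74 °F → (74 − 32) × 5/9 = 23.33 °C = 296.48 K.
COP_R = T_C/(T_H − T_C) ⇒ T_C = T_H·COP_R/(1 + COP_R) = 296.48 × 7.89/(1 + 7.89) = 263 K.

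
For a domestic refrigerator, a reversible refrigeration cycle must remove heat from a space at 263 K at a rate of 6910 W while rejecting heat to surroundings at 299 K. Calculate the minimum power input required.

Ẇ_in ≈ 945.9 W

COP_R = T_C/(T_H − T_C) = 263.00/36.00 = 7.3056.
W = Q_C/COP_R = 6910/7.3056 = 945.9 W.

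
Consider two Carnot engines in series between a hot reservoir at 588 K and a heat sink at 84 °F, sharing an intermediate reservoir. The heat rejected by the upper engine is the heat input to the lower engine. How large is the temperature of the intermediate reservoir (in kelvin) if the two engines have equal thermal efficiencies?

T_m ≈ 421.4 K

T_C = 84 °F → (84 − 32) × 5/9 = 28.89 °C = 302.04 K.
Equal efficiencies require 1 − T_m/T_H = 1 − T_C/T_m, i.e. T_m/T_H = T_C/T_m, so T_m = √(T_H·T_C) = √(588.00 × 302.04) = 421.4 K.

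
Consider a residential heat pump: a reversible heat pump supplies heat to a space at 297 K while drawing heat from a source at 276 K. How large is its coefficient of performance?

COP_HP ≈ 14.1

The Carnot heat-pump COP is COP_HP = T_H/(T_H − T_C) = 297.00/(297.00 − 276.00) = 14.1.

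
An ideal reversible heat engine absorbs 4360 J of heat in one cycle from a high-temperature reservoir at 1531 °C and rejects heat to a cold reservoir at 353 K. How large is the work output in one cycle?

T_H = 1531 °C → 1531 + 273.15 = 1804.15 K.
The Carnot efficiency is η = 1 − T_C/T_H = 1 − 353.00/1804.15 = 0.8043.
W = η·Q_H = 0.8043 × 4360 = 3510 J.

W ≈ 3510 J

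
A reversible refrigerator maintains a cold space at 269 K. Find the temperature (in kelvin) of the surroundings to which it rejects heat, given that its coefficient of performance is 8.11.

COP_R = T_C/(T_H − T_C) ⇒ T_H = T_C·(1 + 1/COP_R) = 269.00 × (1 + 1/8.11) = 302 K.

T_H ≈ 302 K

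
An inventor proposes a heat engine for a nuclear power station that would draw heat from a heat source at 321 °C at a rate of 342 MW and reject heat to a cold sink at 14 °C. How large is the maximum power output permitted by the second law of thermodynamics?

T_H = 321 °C → 321 + 273.15 = 594.15 K.
T_C = 14 °C → 14 + 273.15 = 287.15 K.
No engine can exceed the Carnot limit: η_max = 1 − T_C/T_H = 1 − 287.15/594.15 = 0.5167.
W_max = η_max · Q_H = 0.5167 × 342 = 177 MW.

Ẇ_max ≈ 177 MW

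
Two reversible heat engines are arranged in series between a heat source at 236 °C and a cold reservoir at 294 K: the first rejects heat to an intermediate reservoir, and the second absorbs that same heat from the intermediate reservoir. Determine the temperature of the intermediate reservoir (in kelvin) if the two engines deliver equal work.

T_H = 236 °C → 236 + 273.15 = 509.15 K.
For reversible stages Q_m = Q_H·(T_m/T_H). Setting W₁ = Q_H(1 − T_m/T_H) equal to W₂ = Q_m(1 − T_C/T_m) = Q_H·(T_m − T_C)/T_H gives T_H − T_m = T_m − T_C, so T_m = (T_H + T_C)/2 = (509.15 + 294.00)/2 = 402 K.

T_m ≈ 402 K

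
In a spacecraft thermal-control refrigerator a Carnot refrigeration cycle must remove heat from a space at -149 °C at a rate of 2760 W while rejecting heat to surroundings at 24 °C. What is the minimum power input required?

Ẇ_in ≈ 3846 W

T_H = 24 °C → 24 + 273.15 = 297.15 K.
T_C = -149 °C → -149 + 273.15 = 124.15 K.
The reversible coefficient of performance is COP_R = T_C/(T_H − T_C) = 124.15/173.00 = 0.7176.
W = Q_C/COP_R = 2760/0.7176 = 3846 W.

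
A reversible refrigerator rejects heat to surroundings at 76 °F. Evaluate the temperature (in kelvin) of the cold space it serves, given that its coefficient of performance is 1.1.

T_C ≈ 156 K

T_H = 76 °F → (76 − 32) × 5/9 = 24.44 °C = 297.59 K.
COP_R = T_C/(T_H − T_C) ⇒ T_C = T_H·COP_R/(1 + COP_R) = 297.59 × 1.1/(1 + 1.1) = 156 K.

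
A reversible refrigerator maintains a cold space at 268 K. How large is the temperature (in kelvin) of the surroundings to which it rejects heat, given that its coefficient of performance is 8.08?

T_H ≈ 301 K

COP_R = T_C/(T_H − T_C) ⇒ T_H = T_C·(1 + 1/COP_R) = 268.00 × (1 + 1/8.08) = 301 K.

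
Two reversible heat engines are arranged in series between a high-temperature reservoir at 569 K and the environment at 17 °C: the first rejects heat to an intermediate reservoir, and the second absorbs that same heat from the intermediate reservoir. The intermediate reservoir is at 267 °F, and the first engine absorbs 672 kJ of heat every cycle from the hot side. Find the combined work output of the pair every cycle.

W_total ≈ 329.3 kJ

T_C = 17 °C → 17 + 273.15 = 290.15 K.
Two reversible stages in series are equivalent to a single Carnot engine between T_H and T_C, so η_total = 1 − T_C/T_H = 1 − 290.15/569.00 = 0.4901.
W_total = η_total · Q_H = 0.4901 × 672 = 329.3 kJ.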